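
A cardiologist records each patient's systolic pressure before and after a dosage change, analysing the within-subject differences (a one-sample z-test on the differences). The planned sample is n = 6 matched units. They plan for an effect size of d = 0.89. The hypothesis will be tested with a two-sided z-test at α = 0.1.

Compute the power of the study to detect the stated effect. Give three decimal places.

Power ≈ 0.704

Noncentrality parameter: δ = d·√n = 0.89 × √6 = 2.1800
Two-sided α = 0.1 → critical value z_{0.05} = 1.645.
Power = Φ(δ − 1.645) + Φ(−δ − 1.645) = Φ(0.535) + Φ(-3.825) = 0.7037 + 0.0001 = 0.7038.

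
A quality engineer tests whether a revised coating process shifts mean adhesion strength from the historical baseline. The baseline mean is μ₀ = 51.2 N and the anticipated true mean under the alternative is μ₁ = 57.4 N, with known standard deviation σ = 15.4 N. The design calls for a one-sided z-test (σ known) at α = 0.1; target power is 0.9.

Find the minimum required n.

n = 41

Standardized effect: d = |μ₁ − μ₀| / σ = |57.4 − 51.2| / 15.4 = 0.4026
For power 0.9 need Φ(δ − z_{0.1}) = 0.9, so δ = z_{0.1} + z_{0.10} = 1.282 + 1.282 = 2.563.
δ = d·√n ⇒ n = (δ/d)² = (2.563 / 0.4026)² = 40.53.
Round up to the next whole unit.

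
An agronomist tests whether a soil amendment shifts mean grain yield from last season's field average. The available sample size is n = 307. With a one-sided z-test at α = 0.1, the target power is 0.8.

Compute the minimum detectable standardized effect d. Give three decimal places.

d ≈ 0.121

Required noncentrality: δ = z_{0.1} + z_{0.20} = 1.282 + 0.842 = 2.123.
δ = d·√n ⇒ d = δ/√n = 2.123/√307 = 0.1212.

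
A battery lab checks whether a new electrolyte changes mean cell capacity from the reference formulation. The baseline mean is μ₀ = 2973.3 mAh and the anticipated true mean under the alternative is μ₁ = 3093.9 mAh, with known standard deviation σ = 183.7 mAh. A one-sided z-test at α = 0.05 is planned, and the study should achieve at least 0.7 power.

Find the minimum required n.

n = 11

Standardized effect: d = |μ₁ − μ₀| / σ = |3093.9 − 2973.3| / 183.7 = 0.6565
Set Φ(δ − 1.645) = 0.7; then δ − 1.645 = Φ⁻¹(0.7) = 0.524, giving δ = 2.169.
δ = d·√n ⇒ n = (δ/d)² = (2.169 / 0.6565)² = 10.92.
Round up to the next whole unit.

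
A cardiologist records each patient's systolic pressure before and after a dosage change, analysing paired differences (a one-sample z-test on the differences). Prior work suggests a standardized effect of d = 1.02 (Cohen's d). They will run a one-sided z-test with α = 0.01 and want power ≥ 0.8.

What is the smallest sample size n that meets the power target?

For power 0.8 need Φ(δ − z_{0.01}) = 0.8, so δ = z_{0.01} + z_{0.20} = 2.326 + 0.842 = 3.168.
δ = d·√n ⇒ n = (δ/d)² = (3.168 / 1.02)² = 9.65.
Round up to the next whole unit.

n = 10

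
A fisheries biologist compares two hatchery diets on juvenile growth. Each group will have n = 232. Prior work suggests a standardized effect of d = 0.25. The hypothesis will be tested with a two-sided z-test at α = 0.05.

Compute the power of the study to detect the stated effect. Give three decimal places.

Noncentrality parameter: δ = d·√(n/2) = 0.25 × √(232/2) = 2.6926
Two-sided α = 0.05 → critical value z_{0.025} = 1.960.
Power = Φ(δ − 1.960) + Φ(−δ − 1.960) = Φ(0.733) + Φ(-4.653) = 0.7681 + 0.0000 = 0.7681.

Power ≈ 0.768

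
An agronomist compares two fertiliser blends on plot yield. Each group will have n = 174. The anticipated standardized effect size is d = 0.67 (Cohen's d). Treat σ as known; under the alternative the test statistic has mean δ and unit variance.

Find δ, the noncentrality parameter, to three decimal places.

δ ≈ 6.249

δ = d·√(n/2) = 0.67 × √(174/2) = 6.2493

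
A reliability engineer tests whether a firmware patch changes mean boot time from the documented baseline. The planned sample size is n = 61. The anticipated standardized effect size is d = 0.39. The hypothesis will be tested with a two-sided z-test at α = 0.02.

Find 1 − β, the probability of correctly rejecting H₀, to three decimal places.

Noncentrality parameter: δ = d·√n = 0.39 × √61 = 3.0460
Two-sided α = 0.02 → critical value z_{0.01} = 2.326.
Power = Φ(δ − 2.326) + Φ(−δ − 2.326) = Φ(0.720) + Φ(-5.372) = 0.7641 + 0.0000 = 0.7641.

Power ≈ 0.764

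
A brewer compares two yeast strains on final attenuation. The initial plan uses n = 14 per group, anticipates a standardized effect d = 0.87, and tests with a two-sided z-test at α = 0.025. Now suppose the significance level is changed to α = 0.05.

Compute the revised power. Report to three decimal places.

Power ≈ 0.634

δ = d·√(n/2) = 0.87 × √(14/2) = 2.3018 (unchanged). New critical value: z_{0.025} = 1.960.
Revised power = Φ(δ − 1.960) + Φ(−δ − 1.960) = Φ(0.342) + Φ(-4.262) = 0.6338 + 0.0000 = 0.6338.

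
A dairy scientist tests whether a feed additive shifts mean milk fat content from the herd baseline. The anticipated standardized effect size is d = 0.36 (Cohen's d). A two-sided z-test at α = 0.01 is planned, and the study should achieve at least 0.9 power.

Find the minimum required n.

Set Φ(δ − 2.576) = 0.9; then δ − 2.576 = Φ⁻¹(0.9) = 1.282, giving δ = 3.857.
(For δ > 0 the lower-tail rejection region contributes negligibly to power, so the one-term inversion is standard.)
δ = d·√n ⇒ n = (δ/d)² = (3.857 / 0.36)² = 114.81.
Round up to the next whole unit.

n = 115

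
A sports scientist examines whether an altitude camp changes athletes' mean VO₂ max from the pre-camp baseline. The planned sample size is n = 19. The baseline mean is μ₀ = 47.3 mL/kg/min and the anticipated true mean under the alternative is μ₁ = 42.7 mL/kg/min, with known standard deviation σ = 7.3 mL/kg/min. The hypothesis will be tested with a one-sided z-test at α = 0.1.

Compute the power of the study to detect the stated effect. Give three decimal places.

Power ≈ 0.929

Standardized effect: d = |μ₁ − μ₀| / σ = |42.7 − 47.3| / 7.3 = 0.6301
Noncentrality parameter: δ = d·√n = 0.6301 × √19 = 2.7467
Critical value for a one-sided test at α = 0.1: z_α = 1.282.
Power = Φ(δ − 1.282) = Φ(1.465) = 0.9286.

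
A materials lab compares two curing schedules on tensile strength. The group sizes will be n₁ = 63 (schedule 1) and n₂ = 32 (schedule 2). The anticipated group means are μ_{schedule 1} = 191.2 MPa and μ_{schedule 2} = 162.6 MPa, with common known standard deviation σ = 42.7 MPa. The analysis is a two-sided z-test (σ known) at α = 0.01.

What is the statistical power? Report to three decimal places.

Standardized effect: d = |μ_{schedule 1} − μ_{schedule 2}| / σ = |191.2 − 162.6| / 42.7 = 0.6698
Noncentrality parameter: δ = d / √(1/n₁ + 1/n₂) = 0.6698 / √(1/63 + 1/32) = 3.0855
Critical value for a two-sided test at α = 0.01: z_{α/2} = 2.576.
Power = Φ(δ − 2.576) + Φ(−δ − 2.576) = Φ(0.510) + Φ(-5.661) = 0.6948 + 0.0000 = 0.6948.

Power ≈ 0.695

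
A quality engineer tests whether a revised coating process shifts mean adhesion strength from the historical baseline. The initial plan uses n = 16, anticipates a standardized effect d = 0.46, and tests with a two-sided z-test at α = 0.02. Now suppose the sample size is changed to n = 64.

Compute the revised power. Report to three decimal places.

With n = 64: δ = d·√n = 0.46 × √64 = 3.6800. Critical value z_{0.01} = 2.326.
Revised power = Φ(δ − 2.326) + Φ(−δ − 2.326) = Φ(1.354) + Φ(-6.006) = 0.9121 + 0.0000 = 0.9121.

Power ≈ 0.912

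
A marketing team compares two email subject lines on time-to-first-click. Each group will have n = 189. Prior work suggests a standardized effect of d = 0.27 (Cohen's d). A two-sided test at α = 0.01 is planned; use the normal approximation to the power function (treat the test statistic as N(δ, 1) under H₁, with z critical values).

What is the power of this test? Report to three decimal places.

Power ≈ 0.519

Noncentrality parameter: δ = d·√(n/2) = 0.27 × √(189/2) = 2.6247
Critical value for a two-sided test at α = 0.01: z_{α/2} = 2.576.
Power = Φ(δ − 2.576) + Φ(−δ − 2.576) = Φ(0.049) + Φ(-5.201) = 0.5195 + 0.0000 = 0.5195.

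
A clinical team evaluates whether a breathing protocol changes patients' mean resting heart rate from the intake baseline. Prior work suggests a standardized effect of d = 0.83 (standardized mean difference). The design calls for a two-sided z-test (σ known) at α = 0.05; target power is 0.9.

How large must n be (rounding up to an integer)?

n = 16

Set Φ(δ − 1.960) = 0.9; then δ − 1.960 = Φ⁻¹(0.9) = 1.282, giving δ = 3.242.
(The Φ(−δ − z_{α/2}) term is vanishingly small for δ > 0 and is dropped in the standard sample-size formula.)
δ = d·√n ⇒ n = (δ/d)² = (3.242 / 0.83)² = 15.25.
Rounding up, n = 16.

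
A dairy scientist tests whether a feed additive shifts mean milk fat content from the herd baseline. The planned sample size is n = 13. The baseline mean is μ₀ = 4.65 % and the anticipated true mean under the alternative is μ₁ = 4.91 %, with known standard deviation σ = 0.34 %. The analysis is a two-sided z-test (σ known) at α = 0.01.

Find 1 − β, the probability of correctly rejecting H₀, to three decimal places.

Power ≈ 0.572

Standardized effect: d = |μ₁ − μ₀| / σ = |4.91 − 4.65| / 0.34 = 0.7647
Noncentrality parameter: λ = d·√n = 0.7647 × √13 = 2.7572
Two-sided α = 0.01 → critical value z_{0.005} = 2.576.
Power = Φ(λ − 2.576) + Φ(−λ − 2.576) = Φ(0.181) + Φ(-5.333) = 0.5720 + 0.0000 = 0.5720.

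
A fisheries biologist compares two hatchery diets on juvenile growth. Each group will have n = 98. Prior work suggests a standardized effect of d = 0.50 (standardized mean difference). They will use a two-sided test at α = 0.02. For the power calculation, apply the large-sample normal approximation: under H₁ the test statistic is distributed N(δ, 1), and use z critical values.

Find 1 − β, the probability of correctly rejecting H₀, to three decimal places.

Noncentrality parameter: δ = d·√(n/2) = 0.50 × √(98/2) = 3.5000
Critical value for a two-sided test at α = 0.02: z_{α/2} = 2.326.
Power = Φ(δ − 2.326) + Φ(−δ − 2.326) = Φ(1.174) + Φ(-5.826) = 0.8797 + 0.0000 = 0.8797.

Power ≈ 0.880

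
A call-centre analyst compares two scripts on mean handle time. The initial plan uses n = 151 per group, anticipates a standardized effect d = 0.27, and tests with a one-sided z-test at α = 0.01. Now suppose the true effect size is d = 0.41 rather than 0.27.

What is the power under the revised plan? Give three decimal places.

Power ≈ 0.892

With d = 0.41: δ = d·√(n/2) = 0.41 × √(151/2) = 3.5625. Critical value z_{0.01} = 2.326.
Revised power = P(Z > 2.326 − δ) = Φ(1.236) = 0.8918.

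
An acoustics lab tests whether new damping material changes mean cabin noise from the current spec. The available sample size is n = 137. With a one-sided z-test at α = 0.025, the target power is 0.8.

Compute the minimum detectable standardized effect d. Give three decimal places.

d ≈ 0.239

Need Φ(δ − 1.960) = 0.8, so δ = 1.960 + 0.842 = 2.802.
δ = d·√n ⇒ d = δ/√n = 2.802/√137 = 0.2394.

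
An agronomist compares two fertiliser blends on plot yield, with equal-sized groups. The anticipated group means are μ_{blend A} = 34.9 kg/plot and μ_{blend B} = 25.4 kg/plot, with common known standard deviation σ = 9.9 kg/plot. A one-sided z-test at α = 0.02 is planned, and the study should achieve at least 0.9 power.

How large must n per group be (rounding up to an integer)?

n = 25 per group

Standardized effect: d = |μ_{blend A} − μ_{blend B}| / σ = |34.9 − 25.4| / 9.9 = 0.9596
For power 0.9 need Φ(δ − z_{0.02}) = 0.9, so δ = z_{0.02} + z_{0.10} = 2.054 + 1.282 = 3.335.
δ = d·√(n/2) ⇒ n = 2(δ/d)² = 2 × (3.335 / 0.9596)² = 24.16.
Rounding up, n = 25 per group.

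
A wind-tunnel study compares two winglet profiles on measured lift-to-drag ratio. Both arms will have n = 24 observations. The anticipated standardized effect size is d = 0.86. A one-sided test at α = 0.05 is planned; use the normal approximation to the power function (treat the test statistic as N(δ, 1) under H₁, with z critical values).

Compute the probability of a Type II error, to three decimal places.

Noncentrality parameter: δ = d·√(n/2) = 0.86 × √(24/2) = 2.9791
Critical value for a one-sided test at α = 0.05: z_α = 1.645.
Power = Φ(δ − 1.645) = Φ(1.334) = 0.9089.
Type II error: β = 1 − power = 1 − 0.9089 = 0.0911.

β ≈ 0.091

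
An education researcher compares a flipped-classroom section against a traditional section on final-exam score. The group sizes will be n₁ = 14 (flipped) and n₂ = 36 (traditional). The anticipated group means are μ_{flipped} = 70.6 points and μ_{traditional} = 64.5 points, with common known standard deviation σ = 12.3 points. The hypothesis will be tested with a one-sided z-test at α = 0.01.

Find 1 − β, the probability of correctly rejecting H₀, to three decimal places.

Power ≈ 0.226

Standardized effect: d = |μ_{flipped} − μ_{traditional}| / σ = |70.6 − 64.5| / 12.3 = 0.4959
Noncentrality parameter: δ = d / √(1/n₁ + 1/n₂) = 0.4959 / √(1/14 + 1/36) = 1.5745
One-sided α = 0.01 → critical value z_{0.01} = 2.326.
Power = Φ(δ − 2.326) = Φ(-0.752) = 0.2261.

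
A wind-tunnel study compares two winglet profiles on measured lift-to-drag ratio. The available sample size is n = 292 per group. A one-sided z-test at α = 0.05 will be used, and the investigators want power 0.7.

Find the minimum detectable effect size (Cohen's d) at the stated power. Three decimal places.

Need Φ(δ − 1.645) = 0.7, so δ = 1.645 + 0.524 = 2.169.
δ = d·√(n/2) ⇒ d = δ/√(n/2) = 2.169/√(292/2) = 0.1795.

d ≈ 0.180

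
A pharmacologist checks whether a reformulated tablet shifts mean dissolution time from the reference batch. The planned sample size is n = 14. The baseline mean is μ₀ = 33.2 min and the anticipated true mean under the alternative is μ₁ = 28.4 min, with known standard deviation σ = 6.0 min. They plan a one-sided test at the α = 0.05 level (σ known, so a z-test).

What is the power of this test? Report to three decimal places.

Standardized effect: d = |μ₁ − μ₀| / σ = |28.4 − 33.2| / 6.0 = 0.8000
Noncentrality parameter: λ = d·√n = 0.8000 × √14 = 2.9933
Critical value for a one-sided test at α = 0.05: z_α = 1.645.
Power = P(Z > 1.645 − λ) = Φ(1.348) = 0.9112.

Power ≈ 0.911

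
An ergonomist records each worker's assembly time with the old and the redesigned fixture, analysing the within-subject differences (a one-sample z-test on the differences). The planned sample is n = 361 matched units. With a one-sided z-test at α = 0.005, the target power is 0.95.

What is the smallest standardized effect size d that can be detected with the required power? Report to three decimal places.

d ≈ 0.222

Required noncentrality: δ = z_{0.005} + z_{0.05} = 2.576 + 1.645 = 4.221.
δ = d·√n ⇒ d = δ/√n = 4.221/√361 = 0.2221.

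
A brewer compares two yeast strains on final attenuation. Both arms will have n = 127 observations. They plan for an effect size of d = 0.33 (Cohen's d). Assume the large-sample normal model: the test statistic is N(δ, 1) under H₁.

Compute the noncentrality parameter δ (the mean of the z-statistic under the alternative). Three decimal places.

δ = d·√(n/2) = 0.33 × √(127/2) = 2.6297

δ ≈ 2.630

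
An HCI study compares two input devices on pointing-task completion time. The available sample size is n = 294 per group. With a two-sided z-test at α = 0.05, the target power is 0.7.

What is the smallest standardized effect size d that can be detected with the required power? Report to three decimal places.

d ≈ 0.205

Required noncentrality: δ = z_{0.025} + z_{0.30} = 1.960 + 0.524 = 2.484.
(Lower-tail contribution to power is negligible for δ > 0.)
δ = d·√(n/2) ⇒ d = δ/√(n/2) = 2.484/√(294/2) = 0.2049.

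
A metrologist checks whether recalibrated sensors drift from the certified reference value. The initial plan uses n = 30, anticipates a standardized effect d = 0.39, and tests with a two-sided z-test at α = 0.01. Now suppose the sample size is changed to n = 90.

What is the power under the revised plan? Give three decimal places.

Power ≈ 0.870

With n = 90: δ = d·√n = 0.39 × √90 = 3.6999. Critical value z_{0.005} = 2.576.
Revised power = Φ(δ − 2.576) + Φ(−δ − 2.576) = Φ(1.124) + Φ(-6.276) = 0.8695 + 0.0000 = 0.8695.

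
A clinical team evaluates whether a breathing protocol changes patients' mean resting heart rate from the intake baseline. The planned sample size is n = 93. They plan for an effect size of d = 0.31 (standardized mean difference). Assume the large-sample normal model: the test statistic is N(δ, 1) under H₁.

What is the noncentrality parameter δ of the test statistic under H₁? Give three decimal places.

δ ≈ 2.990

δ = d·√n = 0.31 × √93 = 2.9895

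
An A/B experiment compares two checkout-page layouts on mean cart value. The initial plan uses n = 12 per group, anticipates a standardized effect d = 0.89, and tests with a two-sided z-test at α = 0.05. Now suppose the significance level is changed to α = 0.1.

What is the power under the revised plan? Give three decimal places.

Power ≈ 0.704

δ = d·√(n/2) = 0.89 × √(12/2) = 2.1800 (unchanged). New critical value: z_{0.05} = 1.645.
Revised power = Φ(δ − 1.645) + Φ(−δ − 1.645) = Φ(0.535) + Φ(-3.825) = 0.7037 + 0.0001 = 0.7038.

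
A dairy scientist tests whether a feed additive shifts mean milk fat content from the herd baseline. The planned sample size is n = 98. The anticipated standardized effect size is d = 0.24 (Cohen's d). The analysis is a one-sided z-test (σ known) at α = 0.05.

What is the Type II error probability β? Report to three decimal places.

Noncentrality parameter: δ = d·√n = 0.24 × √98 = 2.3759
One-sided α = 0.05 → critical value z_{0.05} = 1.645.
Power = P(Z > 1.645 − δ) = Φ(0.731) = 0.7676.
Type II error: β = 1 − power = 1 − 0.7676 = 0.2324.

β ≈ 0.232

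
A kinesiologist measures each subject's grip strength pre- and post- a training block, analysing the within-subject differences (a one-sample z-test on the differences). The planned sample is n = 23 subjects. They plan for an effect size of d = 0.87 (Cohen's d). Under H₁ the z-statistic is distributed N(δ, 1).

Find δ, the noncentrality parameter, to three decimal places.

δ = d·√n = 0.87 × √23 = 4.1724

δ ≈ 4.172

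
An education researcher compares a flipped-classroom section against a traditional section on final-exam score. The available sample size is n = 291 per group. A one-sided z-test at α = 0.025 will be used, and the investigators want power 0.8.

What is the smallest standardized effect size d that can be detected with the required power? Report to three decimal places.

d ≈ 0.232

Need Φ(δ − 1.960) = 0.8, so δ = 1.960 + 0.842 = 2.802.
δ = d·√(n/2) ⇒ d = δ/√(n/2) = 2.802/√(291/2) = 0.2323.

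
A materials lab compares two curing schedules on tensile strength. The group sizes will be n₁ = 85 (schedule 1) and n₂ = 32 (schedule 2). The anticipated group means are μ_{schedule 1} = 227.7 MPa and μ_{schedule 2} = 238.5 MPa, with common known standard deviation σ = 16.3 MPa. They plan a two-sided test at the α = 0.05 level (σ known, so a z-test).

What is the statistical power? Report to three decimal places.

Standardized effect: d = |μ_{schedule 1} − μ_{schedule 2}| / σ = |227.7 − 238.5| / 16.3 = 0.6626
Noncentrality parameter: δ = d / √(1/n₁ + 1/n₂) = 0.6626 / √(1/85 + 1/32) = 3.1947
Two-sided α = 0.05 → critical value z_{0.025} = 1.960.
Power = Φ(δ − 1.960) + Φ(−δ − 1.960) = Φ(1.235) + Φ(-5.155) = 0.8915 + 0.0000 = 0.8915.

Power ≈ 0.892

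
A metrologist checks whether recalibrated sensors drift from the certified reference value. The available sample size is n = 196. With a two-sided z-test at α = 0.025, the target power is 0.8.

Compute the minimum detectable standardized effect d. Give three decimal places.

Need Φ(δ − 2.241) = 0.8, so δ = 2.241 + 0.842 = 3.083.
(Lower-tail contribution to power is negligible for δ > 0.)
δ = d·√n ⇒ d = δ/√n = 3.083/√196 = 0.2202.

d ≈ 0.220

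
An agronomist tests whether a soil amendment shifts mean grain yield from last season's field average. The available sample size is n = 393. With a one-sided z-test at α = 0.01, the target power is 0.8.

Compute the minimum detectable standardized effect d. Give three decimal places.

d ≈ 0.160

Required noncentrality: δ = z_{0.01} + z_{0.20} = 2.326 + 0.842 = 3.168.
δ = d·√n ⇒ d = δ/√n = 3.168/√393 = 0.1598.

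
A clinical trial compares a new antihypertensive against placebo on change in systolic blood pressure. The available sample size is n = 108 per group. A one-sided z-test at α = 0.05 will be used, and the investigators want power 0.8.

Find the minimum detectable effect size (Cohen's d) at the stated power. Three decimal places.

d ≈ 0.338

Required noncentrality: δ = z_{0.05} + z_{0.20} = 1.645 + 0.842 = 2.486.
δ = d·√(n/2) ⇒ d = δ/√(n/2) = 2.486/√(108/2) = 0.3384.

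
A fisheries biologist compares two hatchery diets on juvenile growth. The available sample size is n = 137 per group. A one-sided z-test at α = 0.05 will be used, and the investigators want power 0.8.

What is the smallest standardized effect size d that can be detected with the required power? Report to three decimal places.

Need Φ(δ − 1.645) = 0.8, so δ = 1.645 + 0.842 = 2.486.
δ = d·√(n/2) ⇒ d = δ/√(n/2) = 2.486/√(137/2) = 0.3004.

d ≈ 0.300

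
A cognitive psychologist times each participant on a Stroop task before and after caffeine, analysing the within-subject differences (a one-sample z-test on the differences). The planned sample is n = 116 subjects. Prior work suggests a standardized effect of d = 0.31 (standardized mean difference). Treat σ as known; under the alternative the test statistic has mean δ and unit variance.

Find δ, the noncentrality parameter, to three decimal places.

δ = d·√n = 0.31 × √116 = 3.3388

δ ≈ 3.339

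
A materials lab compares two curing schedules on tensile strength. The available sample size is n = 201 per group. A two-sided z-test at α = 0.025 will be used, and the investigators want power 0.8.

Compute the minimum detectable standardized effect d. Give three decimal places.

d ≈ 0.308

Required noncentrality: δ = z_{0.0125} + z_{0.20} = 2.241 + 0.842 = 3.083.
(The second rejection-region term Φ(−δ − z_{α/2}) is negligible and dropped.)
δ = d·√(n/2) ⇒ d = δ/√(n/2) = 3.083/√(201/2) = 0.3075.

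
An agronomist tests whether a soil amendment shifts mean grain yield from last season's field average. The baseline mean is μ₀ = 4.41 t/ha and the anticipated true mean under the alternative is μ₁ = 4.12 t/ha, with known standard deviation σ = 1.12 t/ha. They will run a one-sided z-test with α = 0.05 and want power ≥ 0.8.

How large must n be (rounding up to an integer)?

n = 93

Standardized effect: d = |μ₁ − μ₀| / σ = |4.12 − 4.41| / 1.12 = 0.2589
Set Φ(δ − 1.645) = 0.8; then δ − 1.645 = Φ⁻¹(0.8) = 0.842, giving δ = 2.486.
δ = d·√n ⇒ n = (δ/d)² = (2.486 / 0.2589)² = 92.22.
Rounding up, n = 93.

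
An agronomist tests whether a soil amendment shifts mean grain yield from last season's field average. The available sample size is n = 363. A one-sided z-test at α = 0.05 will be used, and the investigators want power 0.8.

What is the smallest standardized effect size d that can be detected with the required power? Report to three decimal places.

Required noncentrality: δ = z_{0.05} + z_{0.20} = 1.645 + 0.842 = 2.486.
δ = d·√n ⇒ d = δ/√n = 2.486/√363 = 0.1305.

d ≈ 0.131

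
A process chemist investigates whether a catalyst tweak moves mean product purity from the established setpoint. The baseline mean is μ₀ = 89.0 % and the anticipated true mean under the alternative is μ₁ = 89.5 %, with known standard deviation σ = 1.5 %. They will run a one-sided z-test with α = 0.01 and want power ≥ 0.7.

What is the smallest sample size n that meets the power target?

Standardized effect: d = |μ₁ − μ₀| / σ = |89.5 − 89.0| / 1.5 = 0.3333
Set Φ(δ − 2.326) = 0.7; then δ − 2.326 = Φ⁻¹(0.7) = 0.524, giving δ = 2.851.
δ = d·√n ⇒ n = (δ/d)² = (2.851 / 0.3333)² = 73.14.
Round up to the next whole unit.

n = 74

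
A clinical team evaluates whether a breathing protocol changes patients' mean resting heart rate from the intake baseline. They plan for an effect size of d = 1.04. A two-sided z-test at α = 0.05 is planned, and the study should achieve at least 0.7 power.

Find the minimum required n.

n = 6

For power 0.7 need Φ(δ − z_{0.025}) = 0.7, so δ = z_{0.025} + z_{0.30} = 1.960 + 0.524 = 2.484.
(Ignoring the negligible lower-tail rejection probability gives the usual closed-form inversion.)
δ = d·√n ⇒ n = (δ/d)² = (2.484 / 1.04)² = 5.71.
Rounding up, n = 6.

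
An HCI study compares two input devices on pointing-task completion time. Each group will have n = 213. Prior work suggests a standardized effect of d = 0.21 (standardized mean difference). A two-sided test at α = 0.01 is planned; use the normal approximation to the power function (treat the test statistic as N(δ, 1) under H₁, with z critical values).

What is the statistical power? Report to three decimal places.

Noncentrality parameter: δ = d·√(n/2) = 0.21 × √(213/2) = 2.1672
Two-sided α = 0.01 → critical value z_{0.005} = 2.576.
Power = Φ(δ − 2.576) + Φ(−δ − 2.576) = Φ(-0.409) + Φ(-4.743) = 0.3414 + 0.0000 = 0.3414.

Power ≈ 0.341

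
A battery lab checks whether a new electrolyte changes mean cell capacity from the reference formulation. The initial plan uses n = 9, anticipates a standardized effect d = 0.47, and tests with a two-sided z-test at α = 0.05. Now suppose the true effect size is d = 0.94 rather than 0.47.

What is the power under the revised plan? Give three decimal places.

With d = 0.94: δ = d·√n = 0.94 × √9 = 2.8200. Critical value z_{0.025} = 1.960.
Revised power = Φ(δ − 1.960) + Φ(−δ − 1.960) = Φ(0.860) + Φ(-4.780) = 0.8051 + 0.0000 = 0.8051.

Power ≈ 0.805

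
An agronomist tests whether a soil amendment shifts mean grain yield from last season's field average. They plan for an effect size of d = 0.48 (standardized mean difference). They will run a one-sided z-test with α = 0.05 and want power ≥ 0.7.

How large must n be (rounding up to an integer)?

n = 21

Set Φ(δ − 1.645) = 0.7; then δ − 1.645 = Φ⁻¹(0.7) = 0.524, giving δ = 2.169.
δ = d·√n ⇒ n = (δ/d)² = (2.169 / 0.48)² = 20.42.
Rounding up, n = 21.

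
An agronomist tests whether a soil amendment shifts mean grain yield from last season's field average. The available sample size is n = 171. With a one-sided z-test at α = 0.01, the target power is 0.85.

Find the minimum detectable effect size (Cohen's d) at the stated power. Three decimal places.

Need Φ(δ − 2.326) = 0.85, so δ = 2.326 + 1.036 = 3.363.
δ = d·√n ⇒ d = δ/√n = 3.363/√171 = 0.2572.

d ≈ 0.257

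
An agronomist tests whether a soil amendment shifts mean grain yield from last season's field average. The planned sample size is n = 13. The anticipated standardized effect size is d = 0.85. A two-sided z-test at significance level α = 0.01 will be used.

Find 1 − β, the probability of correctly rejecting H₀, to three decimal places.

Power ≈ 0.688

Noncentrality parameter: δ = d·√n = 0.85 × √13 = 3.0647
Two-sided α = 0.01 → critical value z_{0.005} = 2.576.
Power = Φ(δ − 2.576) + Φ(−δ − 2.576) = Φ(0.489) + Φ(-5.641) = 0.6875 + 0.0000 = 0.6875.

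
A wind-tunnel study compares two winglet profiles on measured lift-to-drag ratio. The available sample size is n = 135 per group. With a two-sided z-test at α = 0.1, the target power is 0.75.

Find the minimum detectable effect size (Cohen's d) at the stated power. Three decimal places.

d ≈ 0.282

Need Φ(δ − 1.645) = 0.75, so δ = 1.645 + 0.674 = 2.319.
(Lower-tail contribution to power is negligible for δ > 0.)
δ = d·√(n/2) ⇒ d = δ/√(n/2) = 2.319/√(135/2) = 0.2823.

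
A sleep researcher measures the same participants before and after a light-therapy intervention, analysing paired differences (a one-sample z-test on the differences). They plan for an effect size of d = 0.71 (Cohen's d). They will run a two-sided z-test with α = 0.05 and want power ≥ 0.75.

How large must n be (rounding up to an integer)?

n = 14

For power 0.75 need Φ(δ − z_{0.025}) = 0.75, so δ = z_{0.025} + z_{0.25} = 1.960 + 0.674 = 2.634.
(The Φ(−δ − z_{α/2}) term is vanishingly small for δ > 0 and is dropped in the standard sample-size formula.)
δ = d·√n ⇒ n = (δ/d)² = (2.634 / 0.71)² = 13.77.
Round up to the next whole unit.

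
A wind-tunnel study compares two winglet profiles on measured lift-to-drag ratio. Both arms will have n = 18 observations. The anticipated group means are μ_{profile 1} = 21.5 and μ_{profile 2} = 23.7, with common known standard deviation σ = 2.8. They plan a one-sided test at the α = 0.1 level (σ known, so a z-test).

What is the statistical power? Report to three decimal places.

Standardized effect: d = |μ_{profile 1} − μ_{profile 2}| / σ = |21.5 − 23.7| / 2.8 = 0.7857
Noncentrality parameter: δ = d·√(n/2) = 0.7857 × √(18/2) = 2.3571
Critical value for a one-sided test at α = 0.1: z_α = 1.282.
Power = P(Z > 1.282 − δ) = Φ(1.076) = 0.8589.

Power ≈ 0.859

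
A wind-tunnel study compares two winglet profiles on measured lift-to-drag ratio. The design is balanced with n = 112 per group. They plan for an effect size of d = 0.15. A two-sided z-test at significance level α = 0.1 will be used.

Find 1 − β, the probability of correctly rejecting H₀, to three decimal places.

Noncentrality parameter: δ = d·√(n/2) = 0.15 × √(112/2) = 1.1225
Two-sided α = 0.1 → critical value z_{0.05} = 1.645.
Power = Φ(δ − 1.645) + Φ(−δ − 1.645) = Φ(-0.522) + Φ(-2.767) = 0.3007 + 0.0028 = 0.3035.

Power ≈ 0.304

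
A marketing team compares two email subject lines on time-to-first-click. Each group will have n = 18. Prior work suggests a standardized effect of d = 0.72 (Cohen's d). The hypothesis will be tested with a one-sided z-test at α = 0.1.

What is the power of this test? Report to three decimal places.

Noncentrality parameter: δ = d·√(n/2) = 0.72 × √(18/2) = 2.1600
One-sided α = 0.1 → critical value z_{0.1} = 1.282.
Power = P(Z > 1.282 − δ) = Φ(0.878) = 0.8101.

Power ≈ 0.810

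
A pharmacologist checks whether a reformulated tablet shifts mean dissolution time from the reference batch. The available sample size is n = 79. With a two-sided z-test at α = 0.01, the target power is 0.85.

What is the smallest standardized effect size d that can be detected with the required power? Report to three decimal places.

Need Φ(δ − 2.576) = 0.85, so δ = 2.576 + 1.036 = 3.612.
(Lower-tail contribution to power is negligible for δ > 0.)
δ = d·√n ⇒ d = δ/√n = 3.612/√79 = 0.4064.

d ≈ 0.406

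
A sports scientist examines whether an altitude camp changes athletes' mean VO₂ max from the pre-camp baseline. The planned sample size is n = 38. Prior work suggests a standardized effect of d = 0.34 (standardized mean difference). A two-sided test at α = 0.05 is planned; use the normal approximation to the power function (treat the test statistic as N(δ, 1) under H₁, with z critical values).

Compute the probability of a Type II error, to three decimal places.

Noncentrality parameter: λ = d·√n = 0.34 × √38 = 2.0959
Two-sided α = 0.05 → critical value z_{0.025} = 1.960.
Power = Φ(λ − 1.960) + Φ(−λ − 1.960) = Φ(0.136) + Φ(-4.056) = 0.5541 + 0.0000 = 0.5541.
Type II error: β = 1 − power = 1 − 0.5541 = 0.4459.

β ≈ 0.446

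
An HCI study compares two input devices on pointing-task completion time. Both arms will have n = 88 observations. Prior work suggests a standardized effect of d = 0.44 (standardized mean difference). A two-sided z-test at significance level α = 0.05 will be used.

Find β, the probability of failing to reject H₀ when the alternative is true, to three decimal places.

β ≈ 0.169

Noncentrality parameter: δ = d·√(n/2) = 0.44 × √(88/2) = 2.9186
Two-sided α = 0.05 → critical value z_{0.025} = 1.960.
Power = Φ(δ − 1.960) + Φ(−δ − 1.960) = Φ(0.959) + Φ(-4.879) = 0.8311 + 0.0000 = 0.8311.
Type II error: β = 1 − power = 1 − 0.8311 = 0.1689.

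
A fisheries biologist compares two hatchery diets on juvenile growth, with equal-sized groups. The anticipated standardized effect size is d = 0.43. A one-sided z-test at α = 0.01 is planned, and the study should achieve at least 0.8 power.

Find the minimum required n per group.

n = 109 per group

Set Φ(δ − 2.326) = 0.8; then δ − 2.326 = Φ⁻¹(0.8) = 0.842, giving δ = 3.168.
δ = d·√(n/2) ⇒ n = 2(δ/d)² = 2 × (3.168 / 0.43)² = 108.56.
Round up to the next whole unit.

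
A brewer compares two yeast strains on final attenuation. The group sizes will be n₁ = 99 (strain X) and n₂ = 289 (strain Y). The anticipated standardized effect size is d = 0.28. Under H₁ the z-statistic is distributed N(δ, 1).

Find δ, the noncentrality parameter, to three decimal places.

The noncentrality parameter scales effect size by the design's sample-size factor: δ = d / √(1/n₁ + 1/n₂) = 0.28 / √(1/99 + 1/289) = 2.4044

δ ≈ 2.404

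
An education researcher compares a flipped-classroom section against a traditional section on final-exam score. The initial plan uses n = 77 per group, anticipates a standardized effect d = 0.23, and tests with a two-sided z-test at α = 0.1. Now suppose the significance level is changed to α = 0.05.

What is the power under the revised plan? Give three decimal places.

δ = d·√(n/2) = 0.23 × √(77/2) = 1.4271 (unchanged). New critical value: z_{0.025} = 1.960.
Revised power = Φ(δ − 1.960) + Φ(−δ − 1.960) = Φ(-0.533) + Φ(-3.387) = 0.2971 + 0.0004 = 0.2974.

Power ≈ 0.297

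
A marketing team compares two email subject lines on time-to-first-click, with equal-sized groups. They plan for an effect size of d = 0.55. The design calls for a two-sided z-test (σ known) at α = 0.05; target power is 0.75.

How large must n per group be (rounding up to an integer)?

For power 0.75 need Φ(δ − z_{0.025}) = 0.75, so δ = z_{0.025} + z_{0.25} = 1.960 + 0.674 = 2.634.
(The Φ(−δ − z_{α/2}) term is vanishingly small for δ > 0 and is dropped in the standard sample-size formula.)
δ = d·√(n/2) ⇒ n = 2(δ/d)² = 2 × (2.634 / 0.55)² = 45.89.
Round up to the next whole unit.

n = 46 per group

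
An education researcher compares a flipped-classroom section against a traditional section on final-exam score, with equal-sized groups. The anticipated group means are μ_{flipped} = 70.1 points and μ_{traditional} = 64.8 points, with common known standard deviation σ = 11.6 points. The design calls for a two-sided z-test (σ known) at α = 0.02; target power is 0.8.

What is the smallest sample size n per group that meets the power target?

n = 97 per group

Standardized effect: d = |μ_{flipped} − μ_{traditional}| / σ = |70.1 − 64.8| / 11.6 = 0.4569
Set Φ(δ − 2.326) = 0.8; then δ − 2.326 = Φ⁻¹(0.8) = 0.842, giving δ = 3.168.
(The Φ(−δ − z_{α/2}) term is vanishingly small for δ > 0 and is dropped in the standard sample-size formula.)
δ = d·√(n/2) ⇒ n = 2(δ/d)² = 2 × (3.168 / 0.4569)² = 96.15.
Rounding up, n = 97 per group.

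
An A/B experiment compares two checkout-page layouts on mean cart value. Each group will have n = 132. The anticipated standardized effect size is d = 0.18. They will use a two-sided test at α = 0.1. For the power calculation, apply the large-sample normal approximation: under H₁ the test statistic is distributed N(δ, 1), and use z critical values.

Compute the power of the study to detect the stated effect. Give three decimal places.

Power ≈ 0.429

Noncentrality parameter: δ = d·√(n/2) = 0.18 × √(132/2) = 1.4623
Critical value for a two-sided test at α = 0.1: z_{α/2} = 1.645.
Power = Φ(δ − 1.645) + Φ(−δ − 1.645) = Φ(-0.183) + Φ(-3.107) = 0.4276 + 0.0009 = 0.4285.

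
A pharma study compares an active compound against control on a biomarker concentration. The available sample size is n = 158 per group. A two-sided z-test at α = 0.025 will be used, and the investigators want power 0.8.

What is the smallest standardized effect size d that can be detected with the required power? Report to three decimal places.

d ≈ 0.347

Need Φ(δ − 2.241) = 0.8, so δ = 2.241 + 0.842 = 3.083.
(The second rejection-region term Φ(−δ − z_{α/2}) is negligible and dropped.)
δ = d·√(n/2) ⇒ d = δ/√(n/2) = 3.083/√(158/2) = 0.3469.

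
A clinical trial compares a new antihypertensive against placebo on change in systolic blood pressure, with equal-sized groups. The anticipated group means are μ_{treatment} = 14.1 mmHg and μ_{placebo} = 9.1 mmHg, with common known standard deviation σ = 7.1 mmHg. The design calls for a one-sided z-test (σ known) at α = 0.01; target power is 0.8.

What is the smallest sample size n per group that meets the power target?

n = 41 per group

Standardized effect: d = |μ_{treatment} − μ_{placebo}| / σ = |14.1 − 9.1| / 7.1 = 0.7042
For power 0.8 need Φ(δ − z_{0.01}) = 0.8, so δ = z_{0.01} + z_{0.20} = 2.326 + 0.842 = 3.168.
δ = d·√(n/2) ⇒ n = 2(δ/d)² = 2 × (3.168 / 0.7042)² = 40.47.
Round up to the next whole unit.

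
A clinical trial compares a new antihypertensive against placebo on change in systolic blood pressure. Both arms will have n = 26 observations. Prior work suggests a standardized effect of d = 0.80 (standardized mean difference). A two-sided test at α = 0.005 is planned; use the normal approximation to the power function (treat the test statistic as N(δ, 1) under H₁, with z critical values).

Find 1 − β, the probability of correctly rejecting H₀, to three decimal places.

Power ≈ 0.531

Noncentrality parameter: δ = d·√(n/2) = 0.80 × √(26/2) = 2.8844
Critical value for a two-sided test at α = 0.005: z_{α/2} = 2.807.
Power = Φ(δ − 2.807) + Φ(−δ − 2.807) = Φ(0.077) + Φ(-5.691) = 0.5309 + 0.0000 = 0.5309.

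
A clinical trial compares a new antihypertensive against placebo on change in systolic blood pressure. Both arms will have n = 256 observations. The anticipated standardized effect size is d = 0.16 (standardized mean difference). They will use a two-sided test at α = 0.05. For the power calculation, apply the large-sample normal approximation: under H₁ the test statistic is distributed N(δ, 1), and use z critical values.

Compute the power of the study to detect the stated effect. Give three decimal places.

Noncentrality parameter: δ = d·√(n/2) = 0.16 × √(256/2) = 1.8102
Critical value for a two-sided test at α = 0.05: z_{α/2} = 1.960.
Power = Φ(δ − 1.960) + Φ(−δ − 1.960) = Φ(-0.150) + Φ(-3.770) = 0.4405 + 0.0001 = 0.4406.

Power ≈ 0.441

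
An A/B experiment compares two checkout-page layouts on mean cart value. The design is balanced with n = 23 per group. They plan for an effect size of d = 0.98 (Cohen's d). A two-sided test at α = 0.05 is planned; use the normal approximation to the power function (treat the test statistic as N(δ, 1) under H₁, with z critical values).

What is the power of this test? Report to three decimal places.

Power ≈ 0.914

Noncentrality parameter: δ = d·√(n/2) = 0.98 × √(23/2) = 3.3233
Two-sided α = 0.05 → critical value z_{0.025} = 1.960.
Power = Φ(δ − 1.960) + Φ(−δ − 1.960) = Φ(1.363) + Φ(-5.283) = 0.9136 + 0.0000 = 0.9136.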